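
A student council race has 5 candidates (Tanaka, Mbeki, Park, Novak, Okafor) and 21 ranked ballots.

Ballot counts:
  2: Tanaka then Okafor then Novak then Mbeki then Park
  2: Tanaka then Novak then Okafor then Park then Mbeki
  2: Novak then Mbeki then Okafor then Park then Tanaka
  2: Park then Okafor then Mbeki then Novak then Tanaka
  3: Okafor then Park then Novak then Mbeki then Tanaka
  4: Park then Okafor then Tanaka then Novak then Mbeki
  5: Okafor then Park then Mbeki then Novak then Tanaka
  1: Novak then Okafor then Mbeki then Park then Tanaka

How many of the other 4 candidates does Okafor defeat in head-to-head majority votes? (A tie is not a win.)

4

Okafor against each rival (21 voters):
Okafor vs Tanaka: Okafor is ranked higher on 2+2+3+4+5+1 = 17 ballots, Tanaka on 4. Okafor wins 17–4.
Okafor vs Mbeki: 19 for Okafor, 2 for Mbeki — Okafor by 19–2.
Okafor vs Park: Okafor wins 15–6.
Okafor vs Novak: Okafor is ranked higher on 2+2+3+4+5 = 16 ballots, Novak on 5. Okafor wins 16–5.
Okafor beats Tanaka, Mbeki, Park, Novak — 4 pairwise wins.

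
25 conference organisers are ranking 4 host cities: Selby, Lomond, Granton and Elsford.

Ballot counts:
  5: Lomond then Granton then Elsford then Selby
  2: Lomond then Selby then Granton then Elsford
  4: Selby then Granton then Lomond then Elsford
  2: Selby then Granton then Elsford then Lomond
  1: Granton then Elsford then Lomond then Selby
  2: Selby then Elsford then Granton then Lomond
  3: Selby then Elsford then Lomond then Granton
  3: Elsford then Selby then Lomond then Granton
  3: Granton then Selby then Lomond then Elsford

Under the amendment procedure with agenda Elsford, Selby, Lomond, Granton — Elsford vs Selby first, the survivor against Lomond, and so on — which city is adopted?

Round 1: Elsford vs Selby — 9–16, Selby advances.
Round 2: Selby vs Lomond — 17–8, Selby advances.
Round 3: Selby vs Granton — 16–9, Selby advances.
Selby survives the agenda.

Selby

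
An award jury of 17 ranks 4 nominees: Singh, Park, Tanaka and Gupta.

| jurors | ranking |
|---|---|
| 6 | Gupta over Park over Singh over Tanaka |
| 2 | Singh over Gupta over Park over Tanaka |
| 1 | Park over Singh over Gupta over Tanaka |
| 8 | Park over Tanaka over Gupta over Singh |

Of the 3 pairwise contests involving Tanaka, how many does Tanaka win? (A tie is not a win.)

Tanaka against each rival (17 jurors):
Tanaka vs Singh: Singh wins 9–8.
Tanaka–Park: Park 17–0.
Tanaka vs Gupta: Gupta, 9–8.
Tanaka beats no one; loses to Singh, Park, Gupta — 0 pairwise wins.

0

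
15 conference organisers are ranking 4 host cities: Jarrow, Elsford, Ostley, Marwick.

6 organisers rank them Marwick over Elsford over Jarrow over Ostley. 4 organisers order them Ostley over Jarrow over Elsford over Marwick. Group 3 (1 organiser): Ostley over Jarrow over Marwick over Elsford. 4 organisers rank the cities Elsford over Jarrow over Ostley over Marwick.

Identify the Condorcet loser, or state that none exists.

Pairwise majorities:
Jarrow vs Elsford: Elsford, 10–5.
Jarrow vs Ostley: Jarrow wins 10–5.
Jarrow vs Marwick: 4+1+4 = 9 for Jarrow, 6 for Marwick — Jarrow by 9–6.
Elsford vs Ostley: 10 to 5, Elsford.
Elsford vs Marwick: Elsford is ranked higher on 4+4 = 8 ballots, Marwick on 7. Elsford wins 8–7.
Ostley vs Marwick: 4+1+4 = 9 for Ostley, 6 for Marwick — Ostley by 9–6.
Marwick loses to every other city — it is the Condorcet loser.

Marwick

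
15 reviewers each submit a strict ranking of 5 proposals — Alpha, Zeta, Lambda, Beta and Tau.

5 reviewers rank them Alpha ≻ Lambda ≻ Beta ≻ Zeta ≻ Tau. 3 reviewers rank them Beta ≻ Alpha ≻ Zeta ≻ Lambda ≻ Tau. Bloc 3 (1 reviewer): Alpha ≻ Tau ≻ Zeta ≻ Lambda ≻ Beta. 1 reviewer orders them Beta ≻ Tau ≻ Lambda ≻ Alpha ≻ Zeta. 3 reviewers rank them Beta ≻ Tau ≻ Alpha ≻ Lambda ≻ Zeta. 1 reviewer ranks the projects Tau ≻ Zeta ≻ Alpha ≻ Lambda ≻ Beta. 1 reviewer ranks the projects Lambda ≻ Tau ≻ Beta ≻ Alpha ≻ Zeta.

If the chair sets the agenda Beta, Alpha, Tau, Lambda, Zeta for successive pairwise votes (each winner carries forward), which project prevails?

Round 1: Beta vs Alpha — 8–7, Beta advances.
Round 2: Beta vs Tau — 12–3, Beta advances.
Round 3: Beta vs Lambda — 7–8, Lambda advances.
Round 4: Lambda vs Zeta — 10–5, Lambda advances.
Lambda survives the agenda.

Lambda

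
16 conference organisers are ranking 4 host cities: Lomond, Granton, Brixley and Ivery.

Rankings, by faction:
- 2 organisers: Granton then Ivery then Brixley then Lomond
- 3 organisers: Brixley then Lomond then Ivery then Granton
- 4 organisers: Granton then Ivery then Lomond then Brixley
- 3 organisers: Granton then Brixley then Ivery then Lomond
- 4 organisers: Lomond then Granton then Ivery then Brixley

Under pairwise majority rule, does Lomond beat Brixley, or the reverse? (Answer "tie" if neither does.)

tie

Ballots ranking Lomond above Brixley: 4 + 4 = 8.
Ballots ranking Brixley above Lomond: 16 − 8 = 8.
8–8: the pair ties.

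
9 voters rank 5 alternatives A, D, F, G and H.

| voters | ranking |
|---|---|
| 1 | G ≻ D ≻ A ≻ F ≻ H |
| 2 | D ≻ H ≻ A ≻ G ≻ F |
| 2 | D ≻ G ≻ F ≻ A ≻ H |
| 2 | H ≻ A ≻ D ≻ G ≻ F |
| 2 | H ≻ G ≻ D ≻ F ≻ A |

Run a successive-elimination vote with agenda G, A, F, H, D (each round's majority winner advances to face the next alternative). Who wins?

Round 1: G vs A — 5–4, G advances.
Round 2: G vs F — 9–0, G advances.
Round 3: G vs H — 3–6, H advances.
Round 4: H vs D — 4–5, D advances.
The agenda winner is D.

D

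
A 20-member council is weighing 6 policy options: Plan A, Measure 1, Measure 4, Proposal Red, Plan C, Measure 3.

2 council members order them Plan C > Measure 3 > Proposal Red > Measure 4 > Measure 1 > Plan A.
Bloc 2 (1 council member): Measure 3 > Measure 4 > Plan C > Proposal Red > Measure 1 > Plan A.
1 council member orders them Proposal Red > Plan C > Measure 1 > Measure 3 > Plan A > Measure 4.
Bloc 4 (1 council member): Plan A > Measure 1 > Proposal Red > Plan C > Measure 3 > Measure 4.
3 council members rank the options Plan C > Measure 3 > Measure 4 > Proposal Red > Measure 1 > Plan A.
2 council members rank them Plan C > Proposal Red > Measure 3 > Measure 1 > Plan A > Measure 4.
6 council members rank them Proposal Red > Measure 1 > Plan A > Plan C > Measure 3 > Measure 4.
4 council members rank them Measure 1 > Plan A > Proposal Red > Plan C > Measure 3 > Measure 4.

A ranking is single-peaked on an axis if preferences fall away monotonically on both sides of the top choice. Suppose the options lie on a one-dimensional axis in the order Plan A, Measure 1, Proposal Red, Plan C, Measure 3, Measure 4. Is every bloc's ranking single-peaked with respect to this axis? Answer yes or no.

Axis positions: Plan A=1, Measure 1=2, Proposal Red=3, Plan C=4, Measure 3=5, Measure 4=6.
Bloc 1 (peak Plan C at position 4): ranking walks positions 4-5-3-6-2-1, expanding outward from the peak — single-peaked.
Bloc 2 (peak Measure 3 at position 5): ranking walks positions 5-6-4-3-2-1, expanding outward from the peak — single-peaked.
Bloc 3 (peak Proposal Red at position 3): ranking walks positions 3-4-2-5-1-6, expanding outward from the peak — single-peaked.
Bloc 4 (peak Plan A at position 1): ranking walks positions 1-2-3-4-5-6, expanding outward from the peak — single-peaked.
Bloc 5 (peak Plan C at position 4): ranking walks positions 4-5-6-3-2-1, expanding outward from the peak — single-peaked.
Bloc 6 (peak Plan C at position 4): ranking walks positions 4-3-5-2-1-6, expanding outward from the peak — single-peaked.
Bloc 7 (peak Proposal Red at position 3): ranking walks positions 3-2-1-4-5-6, expanding outward from the peak — single-peaked.
Bloc 8 (peak Measure 1 at position 2): ranking walks positions 2-1-3-4-5-6, expanding outward from the peak — single-peaked.
Every ranking is single-peaked on this axis.

yes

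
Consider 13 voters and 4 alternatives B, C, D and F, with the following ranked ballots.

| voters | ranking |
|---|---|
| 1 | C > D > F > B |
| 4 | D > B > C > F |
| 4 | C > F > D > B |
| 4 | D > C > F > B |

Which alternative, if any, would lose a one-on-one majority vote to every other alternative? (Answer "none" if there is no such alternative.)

B

Pairwise majorities:
B vs C: C, 9–4.
B vs D: B preferred on 0 ballots; D wins 13–0.
B vs F: 4 to 9, F.
C vs D: 5 to 8, D.
C vs F: C preferred on 1+4+4+4 = 13 ballots; C wins 13–0.
D vs F: 1+4+4 = 9 for D, 4 for F — D by 9–4.
Only B has no wins; B is the Condorcet loser.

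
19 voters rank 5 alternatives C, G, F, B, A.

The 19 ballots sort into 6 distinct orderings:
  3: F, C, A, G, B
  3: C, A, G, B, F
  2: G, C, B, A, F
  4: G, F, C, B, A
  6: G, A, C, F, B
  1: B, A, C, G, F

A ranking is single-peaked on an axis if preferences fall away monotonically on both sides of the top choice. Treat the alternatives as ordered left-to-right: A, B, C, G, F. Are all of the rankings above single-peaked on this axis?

no

Axis positions: A=1, B=2, C=3, G=4, F=5.
Faction 1: ranking walks positions 5-3-1-4-2; C is ranked above G even though G lies between C and the peak F on the axis — preferences dip and rise again. Not single-peaked.
Faction 2: ranking walks positions 3-1-4-2-5; A is ranked above B even though B lies between A and the peak C on the axis — preferences dip and rise again. Not single-peaked.
Faction 3 (peak G at position 4): ranking walks positions 4-3-2-1-5, expanding outward from the peak — single-peaked.
Faction 4 (peak G at position 4): ranking walks positions 4-5-3-2-1, expanding outward from the peak — single-peaked.
Faction 5: ranking walks positions 4-1-3-5-2; A is ranked above C even though C lies between A and the peak G on the axis — preferences dip and rise again. Not single-peaked.
Faction 6 (peak B at position 2): ranking walks positions 2-1-3-4-5, expanding outward from the peak — single-peaked.
Faction 1 violates single-peakedness, so the profile is not single-peaked on this axis.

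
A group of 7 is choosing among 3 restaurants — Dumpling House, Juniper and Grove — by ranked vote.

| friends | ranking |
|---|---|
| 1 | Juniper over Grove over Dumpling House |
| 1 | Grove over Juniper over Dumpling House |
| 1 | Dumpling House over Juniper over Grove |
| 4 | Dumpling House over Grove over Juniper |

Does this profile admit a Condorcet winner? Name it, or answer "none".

Dumpling House

Check each pair by majority over 7 ballots:
Dumpling House vs Juniper: 1+4 = 5 for Dumpling House, 2 for Juniper — Dumpling House by 5–2.
Dumpling House vs Grove: Dumpling House, 5–2.
Juniper vs Grove: 1+1 = 2 for Juniper, 5 for Grove — Grove by 5–2.
Dumpling House beats each of Juniper, Grove — Dumpling House is the Condorcet winner.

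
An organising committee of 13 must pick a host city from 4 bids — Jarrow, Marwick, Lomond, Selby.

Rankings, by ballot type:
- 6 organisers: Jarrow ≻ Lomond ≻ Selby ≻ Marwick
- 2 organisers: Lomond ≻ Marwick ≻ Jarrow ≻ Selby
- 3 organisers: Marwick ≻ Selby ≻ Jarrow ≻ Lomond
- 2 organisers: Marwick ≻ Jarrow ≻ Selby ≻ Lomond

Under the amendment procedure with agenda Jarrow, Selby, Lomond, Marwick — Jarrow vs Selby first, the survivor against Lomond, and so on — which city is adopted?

Marwick

Round 1: Jarrow vs Selby — 10–3, Jarrow advances.
Round 2: Jarrow vs Lomond — 11–2, Jarrow advances.
Round 3: Jarrow vs Marwick — 6–7, Marwick advances.
The agenda winner is Marwick.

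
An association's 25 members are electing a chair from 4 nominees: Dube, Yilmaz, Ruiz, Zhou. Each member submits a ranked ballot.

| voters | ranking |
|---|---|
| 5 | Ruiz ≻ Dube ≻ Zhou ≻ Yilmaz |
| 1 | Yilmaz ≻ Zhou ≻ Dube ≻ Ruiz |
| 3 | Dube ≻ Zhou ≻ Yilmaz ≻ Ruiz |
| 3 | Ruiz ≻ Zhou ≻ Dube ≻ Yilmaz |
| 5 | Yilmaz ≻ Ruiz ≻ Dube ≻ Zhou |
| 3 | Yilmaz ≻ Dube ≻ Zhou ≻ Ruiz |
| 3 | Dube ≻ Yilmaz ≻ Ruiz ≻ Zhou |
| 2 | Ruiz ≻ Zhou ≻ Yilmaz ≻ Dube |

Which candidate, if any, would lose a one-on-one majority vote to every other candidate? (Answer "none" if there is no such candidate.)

Pairwise majorities:
Dube vs Yilmaz: Dube wins 14–11.
Dube vs Ruiz: Ruiz wins 15–10.
Dube–Zhou: Dube 19–6.
Yilmaz vs Ruiz: Yilmaz wins 15–10.
Yilmaz vs Zhou: 1+5+3+3 = 12 for Yilmaz, 13 for Zhou — Zhou by 13–12.
Ruiz vs Zhou: Ruiz preferred on 5+3+5+3+2 = 18 ballots; Ruiz wins 18–7.
No candidate is winless: Dube beats Yilmaz; Yilmaz beats Ruiz; Ruiz beats Dube; Zhou beats Yilmaz. There is no Condorcet loser.

none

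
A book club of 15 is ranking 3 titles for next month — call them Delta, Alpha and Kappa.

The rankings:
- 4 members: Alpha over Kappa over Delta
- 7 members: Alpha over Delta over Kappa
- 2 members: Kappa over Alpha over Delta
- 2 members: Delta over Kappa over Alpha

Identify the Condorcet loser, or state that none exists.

Kappa

Pairwise majorities:
Delta vs Alpha: Delta is ranked higher on 2 ballots, Alpha on 13. Alpha wins 13–2.
Delta vs Kappa: 9 to 6, Delta.
Alpha vs Kappa: Alpha, 11–4.
Only Kappa has no wins; Kappa is the Condorcet loser.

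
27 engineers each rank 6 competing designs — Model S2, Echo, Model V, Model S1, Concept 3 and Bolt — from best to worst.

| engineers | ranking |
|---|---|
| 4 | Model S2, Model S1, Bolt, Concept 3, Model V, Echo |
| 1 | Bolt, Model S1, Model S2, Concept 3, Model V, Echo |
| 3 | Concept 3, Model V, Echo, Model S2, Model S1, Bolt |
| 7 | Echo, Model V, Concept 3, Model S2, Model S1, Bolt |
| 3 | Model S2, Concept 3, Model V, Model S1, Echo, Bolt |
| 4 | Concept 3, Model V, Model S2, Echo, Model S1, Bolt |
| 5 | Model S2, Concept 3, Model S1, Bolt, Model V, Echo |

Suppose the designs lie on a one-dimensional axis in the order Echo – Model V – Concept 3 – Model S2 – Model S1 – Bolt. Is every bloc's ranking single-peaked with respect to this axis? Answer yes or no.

Axis positions: Echo=1, Model V=2, Concept 3=3, Model S2=4, Model S1=5, Bolt=6.
Bloc 1 (peak Model S2 at position 4): ranking walks positions 4-5-6-3-2-1, expanding outward from the peak — single-peaked.
Bloc 2 (peak Bolt at position 6): ranking walks positions 6-5-4-3-2-1, expanding outward from the peak — single-peaked.
Bloc 3 (peak Concept 3 at position 3): ranking walks positions 3-2-1-4-5-6, expanding outward from the peak — single-peaked.
Bloc 4 (peak Echo at position 1): ranking walks positions 1-2-3-4-5-6, expanding outward from the peak — single-peaked.
Bloc 5 (peak Model S2 at position 4): ranking walks positions 4-3-2-5-1-6, expanding outward from the peak — single-peaked.
Bloc 6 (peak Concept 3 at position 3): ranking walks positions 3-2-4-1-5-6, expanding outward from the peak — single-peaked.
Bloc 7 (peak Model S2 at position 4): ranking walks positions 4-3-5-6-2-1, expanding outward from the peak — single-peaked.
Every ranking is single-peaked on this axis.

yes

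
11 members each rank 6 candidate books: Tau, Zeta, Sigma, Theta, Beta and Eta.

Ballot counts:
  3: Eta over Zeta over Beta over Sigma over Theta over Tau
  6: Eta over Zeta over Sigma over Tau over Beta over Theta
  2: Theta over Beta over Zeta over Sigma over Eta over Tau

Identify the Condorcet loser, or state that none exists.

Head-to-head results (11 members):
Tau vs Zeta: Tau preferred on 0 ballots; Zeta wins 11–0.
Tau vs Sigma: Sigma, 11–0.
Tau vs Theta: Tau, 6–5.
Tau vs Beta: Tau is ranked higher on 6 ballots, Beta on 5. Tau wins 6–5.
Tau vs Eta: Eta, 11–0.
Zeta vs Sigma: 11 to 0, Zeta.
Zeta–Theta: Zeta 9–2.
Zeta vs Beta: 9 to 2, Zeta.
Zeta vs Eta: 2 for Zeta, 9 for Eta — Eta by 9–2.
Sigma vs Theta: Sigma, 9–2.
Sigma vs Beta: Sigma, 6–5.
Sigma vs Eta: Sigma is ranked higher on 2 ballots, Eta on 9. Eta wins 9–2.
Theta vs Beta: Beta, 9–2.
Theta–Eta: Eta 9–2.
Beta vs Eta: Eta, 9–2.
Only Theta has no wins; Theta is the Condorcet loser.

Theta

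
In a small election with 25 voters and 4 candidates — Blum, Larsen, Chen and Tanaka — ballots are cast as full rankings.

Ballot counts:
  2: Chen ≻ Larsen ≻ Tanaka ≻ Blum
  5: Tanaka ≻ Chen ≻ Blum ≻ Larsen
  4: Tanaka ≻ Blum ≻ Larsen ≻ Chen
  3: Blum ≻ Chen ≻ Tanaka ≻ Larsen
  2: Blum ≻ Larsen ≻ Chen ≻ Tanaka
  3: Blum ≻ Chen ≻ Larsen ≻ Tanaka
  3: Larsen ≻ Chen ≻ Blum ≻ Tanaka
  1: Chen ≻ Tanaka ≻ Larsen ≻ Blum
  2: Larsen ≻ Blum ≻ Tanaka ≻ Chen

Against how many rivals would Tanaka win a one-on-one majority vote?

Tanaka against each rival (25 voters):
Tanaka vs Blum: Blum, 13–12.
Tanaka vs Larsen: Tanaka wins 13–12.
Tanaka vs Chen: Chen wins 14–11.
Tanaka beats Larsen; loses to Blum, Chen — 1 pairwise win.

1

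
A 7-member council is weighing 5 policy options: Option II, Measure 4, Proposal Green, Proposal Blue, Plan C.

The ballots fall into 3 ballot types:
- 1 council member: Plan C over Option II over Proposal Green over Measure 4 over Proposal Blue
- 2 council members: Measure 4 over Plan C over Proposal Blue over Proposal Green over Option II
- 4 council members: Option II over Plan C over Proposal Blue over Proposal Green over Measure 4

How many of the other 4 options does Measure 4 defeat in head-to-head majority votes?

Measure 4 against each rival (7 council members):
Measure 4 vs Option II: Measure 4 is ranked higher on 2 ballots, Option II on 5. Option II wins 5–2.
Measure 4 vs Proposal Green: 2 to 5, Proposal Green.
Measure 4 vs Proposal Blue: 1+2 = 3 for Measure 4, 4 for Proposal Blue — Proposal Blue by 4–3.
Measure 4 vs Plan C: Plan C, 5–2.
Measure 4 beats no one; loses to Option II, Proposal Green, Proposal Blue, Plan C — 0 pairwise wins.

0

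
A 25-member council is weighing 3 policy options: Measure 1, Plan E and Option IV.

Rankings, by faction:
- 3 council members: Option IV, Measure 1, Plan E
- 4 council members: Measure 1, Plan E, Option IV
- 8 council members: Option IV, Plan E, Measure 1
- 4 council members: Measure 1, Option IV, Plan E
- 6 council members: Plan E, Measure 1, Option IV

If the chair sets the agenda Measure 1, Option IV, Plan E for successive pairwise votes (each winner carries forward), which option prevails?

Plan E

Round 1: Measure 1 vs Option IV — 14–11, Measure 1 advances.
Round 2: Measure 1 vs Plan E — 11–14, Plan E advances.
Plan E survives the agenda.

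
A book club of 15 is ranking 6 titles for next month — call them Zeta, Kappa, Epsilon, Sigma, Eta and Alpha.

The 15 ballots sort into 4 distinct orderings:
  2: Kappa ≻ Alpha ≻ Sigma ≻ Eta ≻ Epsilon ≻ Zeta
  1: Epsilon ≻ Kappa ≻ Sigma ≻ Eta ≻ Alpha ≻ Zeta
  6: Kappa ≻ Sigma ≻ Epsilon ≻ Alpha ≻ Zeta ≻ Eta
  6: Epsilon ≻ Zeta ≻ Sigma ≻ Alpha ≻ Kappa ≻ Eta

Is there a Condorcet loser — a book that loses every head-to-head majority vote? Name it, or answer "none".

Pairwise majorities:
Zeta vs Kappa: Zeta preferred on 6 ballots; Kappa wins 9–6.
Zeta–Epsilon: Epsilon 15–0.
Zeta vs Sigma: Zeta preferred on 6 ballots; Sigma wins 9–6.
Zeta–Eta: Zeta 12–3.
Zeta vs Alpha: Zeta preferred on 6 ballots; Alpha wins 9–6.
Kappa vs Epsilon: Kappa, 8–7.
Kappa vs Sigma: Kappa is ranked higher on 2+1+6 = 9 ballots, Sigma on 6. Kappa wins 9–6.
Kappa vs Eta: Kappa preferred on 2+1+6+6 = 15 ballots; Kappa wins 15–0.
Kappa vs Alpha: Kappa is ranked higher on 2+1+6 = 9 ballots, Alpha on 6. Kappa wins 9–6.
Epsilon vs Sigma: 7 to 8, Sigma.
Epsilon vs Eta: 1+6+6 = 13 for Epsilon, 2 for Eta — Epsilon by 13–2.
Epsilon vs Alpha: 1+6+6 = 13 for Epsilon, 2 for Alpha — Epsilon by 13–2.
Sigma vs Eta: Sigma is ranked higher on 2+1+6+6 = 15 ballots, Eta on 0. Sigma wins 15–0.
Sigma vs Alpha: 1+6+6 = 13 for Sigma, 2 for Alpha — Sigma by 13–2.
Eta vs Alpha: 1 to 14, Alpha.
Eta is beaten in every head-to-head and is the Condorcet loser.

Eta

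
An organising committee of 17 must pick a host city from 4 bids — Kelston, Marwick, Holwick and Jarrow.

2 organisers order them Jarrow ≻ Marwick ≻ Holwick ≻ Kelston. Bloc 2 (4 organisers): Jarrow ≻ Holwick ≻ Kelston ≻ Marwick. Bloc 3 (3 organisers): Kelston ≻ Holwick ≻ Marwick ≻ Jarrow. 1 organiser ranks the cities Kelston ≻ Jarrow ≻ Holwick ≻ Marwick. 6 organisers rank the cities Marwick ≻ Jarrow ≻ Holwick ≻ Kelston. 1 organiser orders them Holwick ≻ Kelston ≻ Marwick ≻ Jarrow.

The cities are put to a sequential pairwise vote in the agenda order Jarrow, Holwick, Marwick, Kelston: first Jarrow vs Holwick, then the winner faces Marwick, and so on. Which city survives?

Kelston

Round 1: Jarrow vs Holwick — 13–4, Jarrow advances.
Round 2: Jarrow vs Marwick — 7–10, Marwick advances.
Round 3: Marwick vs Kelston — 8–9, Kelston advances.
The agenda winner is Kelston.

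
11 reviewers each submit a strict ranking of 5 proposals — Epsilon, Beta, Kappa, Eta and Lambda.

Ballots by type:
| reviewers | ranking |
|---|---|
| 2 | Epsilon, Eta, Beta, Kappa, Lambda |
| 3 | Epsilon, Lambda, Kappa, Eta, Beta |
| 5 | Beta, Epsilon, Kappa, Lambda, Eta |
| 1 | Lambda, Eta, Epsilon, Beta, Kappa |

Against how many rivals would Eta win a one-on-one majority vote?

1

Eta against each rival (11 reviewers):
Eta vs Epsilon: Epsilon, 10–1.
Eta vs Beta: Eta preferred on 2+3+1 = 6 ballots; Eta wins 6–5.
Eta vs Kappa: 3 to 8, Kappa.
Eta–Lambda: Lambda 9–2.
Eta beats Beta; loses to Epsilon, Kappa, Lambda — 1 pairwise win.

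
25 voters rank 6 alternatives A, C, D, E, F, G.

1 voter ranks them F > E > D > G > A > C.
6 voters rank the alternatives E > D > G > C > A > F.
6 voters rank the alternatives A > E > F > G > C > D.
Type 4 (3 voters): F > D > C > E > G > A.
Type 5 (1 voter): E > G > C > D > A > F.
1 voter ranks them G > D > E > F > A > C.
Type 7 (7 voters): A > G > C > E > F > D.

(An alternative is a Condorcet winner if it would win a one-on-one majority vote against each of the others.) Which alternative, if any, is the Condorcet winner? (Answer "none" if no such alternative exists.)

Check each pair by majority over 25 ballots:
A vs C: A preferred on 1+6+1+7 = 15 ballots; A wins 15–10.
A vs D: 6+7 = 13 for A, 12 for D — A by 13–12.
A vs E: 13 to 12, A.
A vs F: A is ranked higher on 6+6+1+7 = 20 ballots, F on 5. A wins 20–5.
A vs G: 13 to 12, A.
C vs D: C preferred on 6+1+7 = 14 ballots; C wins 14–11.
C vs E: 10 to 15, E.
C vs F: C is ranked higher on 6+1+7 = 14 ballots, F on 11. C wins 14–11.
C vs G: 3 for C, 22 for G — G by 22–3.
D vs E: D is ranked higher on 3+1 = 4 ballots, E on 21. E wins 21–4.
D vs F: 6+1+1 = 8 for D, 17 for F — F by 17–8.
D vs G: 1+6+3 = 10 for D, 15 for G — G by 15–10.
E vs F: E is ranked higher on 6+6+1+1+7 = 21 ballots, F on 4. E wins 21–4.
E vs G: E preferred on 1+6+6+3+1 = 17 ballots; E wins 17–8.
F vs G: 1+6+3 = 10 for F, 15 for G — G by 15–10.
A wins every pairwise contest, so A is the Condorcet winner.

A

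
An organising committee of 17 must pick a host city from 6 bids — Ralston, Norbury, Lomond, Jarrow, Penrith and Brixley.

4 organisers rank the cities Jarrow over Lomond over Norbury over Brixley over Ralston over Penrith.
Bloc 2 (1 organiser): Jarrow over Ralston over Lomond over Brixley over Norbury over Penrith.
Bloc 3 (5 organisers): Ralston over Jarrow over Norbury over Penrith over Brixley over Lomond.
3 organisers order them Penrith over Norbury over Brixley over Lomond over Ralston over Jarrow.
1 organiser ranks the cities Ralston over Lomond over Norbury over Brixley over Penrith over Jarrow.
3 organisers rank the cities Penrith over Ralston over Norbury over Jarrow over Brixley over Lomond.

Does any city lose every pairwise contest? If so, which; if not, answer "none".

Head-to-head results (17 organisers):
Ralston vs Norbury: 1+5+1+3 = 10 for Ralston, 7 for Norbury — Ralston by 10–7.
Ralston vs Lomond: 10 to 7, Ralston.
Ralston vs Jarrow: Ralston preferred on 5+3+1+3 = 12 ballots; Ralston wins 12–5.
Ralston vs Penrith: 11 to 6, Ralston.
Ralston vs Brixley: Ralston preferred on 1+5+1+3 = 10 ballots; Ralston wins 10–7.
Norbury vs Lomond: Norbury, 11–6.
Norbury–Jarrow: Jarrow 10–7.
Norbury–Penrith: Norbury 11–6.
Norbury vs Brixley: 16 to 1, Norbury.
Lomond vs Jarrow: Jarrow, 13–4.
Lomond–Penrith: Penrith 11–6.
Lomond vs Brixley: Brixley wins 11–6.
Jarrow vs Penrith: Jarrow wins 10–7.
Jarrow vs Brixley: Jarrow, 13–4.
Penrith vs Brixley: Penrith preferred on 5+3+3 = 11 ballots; Penrith wins 11–6.
Lomond loses to every other city — it is the Condorcet loser.

Lomond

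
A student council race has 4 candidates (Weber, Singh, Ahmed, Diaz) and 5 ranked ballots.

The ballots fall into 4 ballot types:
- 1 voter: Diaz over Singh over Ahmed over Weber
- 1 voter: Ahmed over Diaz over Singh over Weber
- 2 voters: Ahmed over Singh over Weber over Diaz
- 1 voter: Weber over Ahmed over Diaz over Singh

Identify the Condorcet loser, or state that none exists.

none

Head-to-head results (5 voters):
Weber vs Singh: Singh wins 4–1.
Weber–Ahmed: Ahmed 4–1.
Weber–Diaz: Weber 3–2.
Singh vs Ahmed: 1 to 4, Ahmed.
Singh–Diaz: Diaz 3–2.
Ahmed vs Diaz: 4 to 1, Ahmed.
Each candidate has at least one pairwise win (Weber beats Diaz; Singh beats Weber; Ahmed beats Weber; Diaz beats Singh) — no Condorcet loser.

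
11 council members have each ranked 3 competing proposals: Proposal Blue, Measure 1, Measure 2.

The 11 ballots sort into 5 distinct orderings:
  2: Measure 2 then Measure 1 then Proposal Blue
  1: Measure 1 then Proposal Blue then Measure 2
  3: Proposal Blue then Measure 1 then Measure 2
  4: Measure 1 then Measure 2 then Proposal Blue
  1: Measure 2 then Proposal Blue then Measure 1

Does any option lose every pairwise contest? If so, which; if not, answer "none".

Head-to-head results (11 council members):
Proposal Blue vs Measure 1: Measure 1 wins 7–4.
Proposal Blue–Measure 2: Measure 2 7–4.
Measure 1 vs Measure 2: Measure 1, 8–3.
Only Proposal Blue has no wins; Proposal Blue is the Condorcet loser.

Proposal Blue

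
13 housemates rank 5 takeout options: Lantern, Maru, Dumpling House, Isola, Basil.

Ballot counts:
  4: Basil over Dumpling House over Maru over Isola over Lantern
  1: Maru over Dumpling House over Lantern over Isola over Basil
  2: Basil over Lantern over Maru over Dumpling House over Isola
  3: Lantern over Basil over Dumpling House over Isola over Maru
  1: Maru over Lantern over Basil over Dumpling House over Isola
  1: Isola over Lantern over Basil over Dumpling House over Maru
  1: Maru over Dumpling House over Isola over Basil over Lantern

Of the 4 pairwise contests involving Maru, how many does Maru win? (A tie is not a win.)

Maru against each rival (13 friends):
Maru vs Lantern: Maru, 7–6.
Maru vs Dumpling House: Maru is ranked higher on 1+2+1+1 = 5 ballots, Dumpling House on 8. Dumpling House wins 8–5.
Maru–Isola: Maru 9–4.
Maru–Basil: Basil 10–3.
Maru beats Lantern, Isola; loses to Dumpling House, Basil — 2 pairwise wins.

2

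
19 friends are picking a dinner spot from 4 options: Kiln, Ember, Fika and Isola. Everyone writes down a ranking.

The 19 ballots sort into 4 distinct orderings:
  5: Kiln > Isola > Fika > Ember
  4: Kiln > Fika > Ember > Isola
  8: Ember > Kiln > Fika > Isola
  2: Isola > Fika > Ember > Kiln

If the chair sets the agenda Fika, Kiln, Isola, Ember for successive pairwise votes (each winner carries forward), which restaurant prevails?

Ember

Round 1: Fika vs Kiln — 2–17, Kiln advances.
Round 2: Kiln vs Isola — 17–2, Kiln advances.
Round 3: Kiln vs Ember — 9–10, Ember advances.
The agenda winner is Ember.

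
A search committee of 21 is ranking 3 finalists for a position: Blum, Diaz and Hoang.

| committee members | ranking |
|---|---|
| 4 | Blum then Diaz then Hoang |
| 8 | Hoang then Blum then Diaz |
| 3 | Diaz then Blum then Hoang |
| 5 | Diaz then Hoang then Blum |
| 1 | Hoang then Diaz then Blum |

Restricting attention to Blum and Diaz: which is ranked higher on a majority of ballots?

Blum

Ballots ranking Blum above Diaz: 4 + 8 = 12.
Ballots ranking Diaz above Blum: 21 − 12 = 9.
Blum wins the head-to-head 12–9.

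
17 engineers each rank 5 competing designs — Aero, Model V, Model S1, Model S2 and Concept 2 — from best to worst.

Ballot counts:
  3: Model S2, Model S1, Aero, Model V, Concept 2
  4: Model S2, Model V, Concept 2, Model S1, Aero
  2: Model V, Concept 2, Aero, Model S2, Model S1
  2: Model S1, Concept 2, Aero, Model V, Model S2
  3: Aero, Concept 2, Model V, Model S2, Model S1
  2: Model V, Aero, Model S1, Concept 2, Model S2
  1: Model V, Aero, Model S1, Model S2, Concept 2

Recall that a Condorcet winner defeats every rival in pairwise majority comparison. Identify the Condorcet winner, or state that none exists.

Model V

Check each pair by majority over 17 ballots:
Aero vs Model V: 3+2+3 = 8 for Aero, 9 for Model V — Model V by 9–8.
Aero vs Model S1: 2+3+2+1 = 8 for Aero, 9 for Model S1 — Model S1 by 9–8.
Aero vs Model S2: 10 to 7, Aero.
Aero vs Concept 2: Aero preferred on 3+3+2+1 = 9 ballots; Aero wins 9–8.
Model V vs Model S1: 4+2+3+2+1 = 12 for Model V, 5 for Model S1 — Model V by 12–5.
Model V vs Model S2: 10 to 7, Model V.
Model V vs Concept 2: Model V is ranked higher on 3+4+2+2+1 = 12 ballots, Concept 2 on 5. Model V wins 12–5.
Model S1 vs Model S2: 2+2+1 = 5 for Model S1, 12 for Model S2 — Model S2 by 12–5.
Model S1 vs Concept 2: 8 to 9, Concept 2.
Model S2 vs Concept 2: 3+4+1 = 8 for Model S2, 9 for Concept 2 — Concept 2 by 9–8.
Model V defeats every rival head-to-head and is the Condorcet winner.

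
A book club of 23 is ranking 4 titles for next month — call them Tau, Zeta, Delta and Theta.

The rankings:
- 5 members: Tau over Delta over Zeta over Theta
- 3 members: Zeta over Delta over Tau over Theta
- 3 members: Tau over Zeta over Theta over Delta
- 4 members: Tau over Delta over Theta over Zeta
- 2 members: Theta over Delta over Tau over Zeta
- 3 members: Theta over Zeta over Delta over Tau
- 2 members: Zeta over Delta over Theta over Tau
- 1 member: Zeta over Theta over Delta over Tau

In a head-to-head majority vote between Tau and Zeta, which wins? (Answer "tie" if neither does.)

Tau

Ballots ranking Tau above Zeta: 5 + 3 + 4 + 2 = 14.
Ballots ranking Zeta above Tau: 23 − 14 = 9.
Tau wins the head-to-head 14–9.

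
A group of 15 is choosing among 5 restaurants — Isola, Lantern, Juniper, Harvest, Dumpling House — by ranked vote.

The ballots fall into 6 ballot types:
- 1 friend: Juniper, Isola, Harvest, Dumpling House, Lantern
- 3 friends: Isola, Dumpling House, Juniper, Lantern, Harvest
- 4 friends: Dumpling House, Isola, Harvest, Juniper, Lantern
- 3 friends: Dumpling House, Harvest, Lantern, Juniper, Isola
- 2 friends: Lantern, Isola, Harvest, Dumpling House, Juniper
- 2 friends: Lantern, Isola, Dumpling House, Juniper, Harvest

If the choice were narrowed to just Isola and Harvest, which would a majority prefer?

Isola

Ballots ranking Isola above Harvest: 1 + 3 + 4 + 2 + 2 = 12.
Ballots ranking Harvest above Isola: 15 − 12 = 3.
Isola wins the head-to-head 12–3.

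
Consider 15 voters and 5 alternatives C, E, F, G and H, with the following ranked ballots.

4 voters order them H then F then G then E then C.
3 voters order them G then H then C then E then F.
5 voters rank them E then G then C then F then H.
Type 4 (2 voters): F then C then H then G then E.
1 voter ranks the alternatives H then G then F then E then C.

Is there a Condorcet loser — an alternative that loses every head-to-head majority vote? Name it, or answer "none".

Pairwise majorities:
C vs E: C preferred on 3+2 = 5 ballots; E wins 10–5.
C vs F: C preferred on 3+5 = 8 ballots; C wins 8–7.
C vs G: 2 to 13, G.
C vs H: C preferred on 5+2 = 7 ballots; H wins 8–7.
E vs F: 8 to 7, E.
E vs G: E preferred on 5 ballots; G wins 10–5.
E vs H: E preferred on 5 ballots; H wins 10–5.
F vs G: G wins 9–6.
F vs H: H, 8–7.
G vs H: G preferred on 3+5 = 8 ballots; G wins 8–7.
Only F has no wins; F is the Condorcet loser.

F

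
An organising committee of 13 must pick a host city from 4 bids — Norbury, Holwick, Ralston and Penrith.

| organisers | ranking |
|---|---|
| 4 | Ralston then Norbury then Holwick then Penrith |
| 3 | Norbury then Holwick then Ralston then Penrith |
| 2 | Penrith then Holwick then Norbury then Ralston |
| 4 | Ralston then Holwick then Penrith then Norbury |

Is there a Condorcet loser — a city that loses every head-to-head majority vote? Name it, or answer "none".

Pairwise majorities:
Norbury–Holwick: Norbury 7–6.
Norbury vs Ralston: Ralston, 8–5.
Norbury vs Penrith: 7 to 6, Norbury.
Holwick vs Ralston: 3+2 = 5 for Holwick, 8 for Ralston — Ralston by 8–5.
Holwick vs Penrith: 11 to 2, Holwick.
Ralston vs Penrith: Ralston wins 11–2.
Penrith is beaten in every head-to-head and is the Condorcet loser.

Penrith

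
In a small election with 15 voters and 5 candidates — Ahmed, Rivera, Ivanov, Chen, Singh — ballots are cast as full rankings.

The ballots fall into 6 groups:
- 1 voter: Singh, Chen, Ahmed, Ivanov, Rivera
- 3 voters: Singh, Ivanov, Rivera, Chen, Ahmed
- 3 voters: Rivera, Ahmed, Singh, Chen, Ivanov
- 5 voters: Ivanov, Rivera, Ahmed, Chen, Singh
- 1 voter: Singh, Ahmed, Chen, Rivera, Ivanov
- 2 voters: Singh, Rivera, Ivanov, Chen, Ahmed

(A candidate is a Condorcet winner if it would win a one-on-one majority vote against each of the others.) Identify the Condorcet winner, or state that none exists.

none

Head-to-head results (15 voters):
Ahmed–Rivera: Rivera 13–2.
Ahmed vs Ivanov: Ivanov wins 10–5.
Ahmed vs Chen: Ahmed, 9–6.
Ahmed–Singh: Ahmed 8–7.
Rivera–Ivanov: Ivanov 9–6.
Rivera–Chen: Rivera 13–2.
Rivera vs Singh: Rivera wins 8–7.
Ivanov vs Chen: Ivanov, 10–5.
Ivanov vs Singh: Singh, 10–5.
Chen vs Singh: Singh, 10–5.
No candidate is unbeaten: Ahmed loses to Rivera; Rivera loses to Ivanov; Ivanov loses to Singh; Chen loses to Ahmed; Singh loses to Ahmed. In particular Ahmed beats Singh beats Ivanov beats Ahmed is a majority cycle — no Condorcet winner exists.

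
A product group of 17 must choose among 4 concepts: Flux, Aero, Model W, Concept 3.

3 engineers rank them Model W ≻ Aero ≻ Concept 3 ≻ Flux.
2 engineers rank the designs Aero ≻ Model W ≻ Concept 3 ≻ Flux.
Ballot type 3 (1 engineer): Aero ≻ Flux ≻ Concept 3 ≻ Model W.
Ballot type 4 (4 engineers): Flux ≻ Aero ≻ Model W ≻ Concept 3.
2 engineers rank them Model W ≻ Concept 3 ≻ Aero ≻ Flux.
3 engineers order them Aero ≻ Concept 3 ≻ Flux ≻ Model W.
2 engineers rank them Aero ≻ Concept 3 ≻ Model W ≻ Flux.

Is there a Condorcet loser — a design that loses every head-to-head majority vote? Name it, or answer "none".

Flux

Pairwise majorities:
Flux vs Aero: 4 for Flux, 13 for Aero — Aero by 13–4.
Flux vs Model W: Flux is ranked higher on 1+4+3 = 8 ballots, Model W on 9. Model W wins 9–8.
Flux–Concept 3: Concept 3 12–5.
Aero vs Model W: 2+1+4+3+2 = 12 for Aero, 5 for Model W — Aero by 12–5.
Aero–Concept 3: Aero 15–2.
Model W–Concept 3: Model W 11–6.
Only Flux has no wins; Flux is the Condorcet loser.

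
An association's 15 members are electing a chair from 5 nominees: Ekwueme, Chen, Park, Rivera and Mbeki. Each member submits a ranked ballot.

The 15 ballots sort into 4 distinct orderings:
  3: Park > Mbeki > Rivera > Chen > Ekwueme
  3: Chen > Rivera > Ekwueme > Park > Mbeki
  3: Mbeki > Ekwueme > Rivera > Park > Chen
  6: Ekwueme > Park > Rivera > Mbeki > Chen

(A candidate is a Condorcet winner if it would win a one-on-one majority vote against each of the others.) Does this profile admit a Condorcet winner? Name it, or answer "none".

Ekwueme

Pairwise majorities:
Ekwueme vs Chen: Ekwueme is ranked higher on 3+6 = 9 ballots, Chen on 6. Ekwueme wins 9–6.
Ekwueme vs Park: 3+3+6 = 12 for Ekwueme, 3 for Park — Ekwueme by 12–3.
Ekwueme vs Rivera: 9 to 6, Ekwueme.
Ekwueme vs Mbeki: 3+6 = 9 for Ekwueme, 6 for Mbeki — Ekwueme by 9–6.
Chen vs Park: 3 to 12, Park.
Chen vs Rivera: Chen preferred on 3 ballots; Rivera wins 12–3.
Chen vs Mbeki: 3 to 12, Mbeki.
Park vs Rivera: Park is ranked higher on 3+6 = 9 ballots, Rivera on 6. Park wins 9–6.
Park vs Mbeki: Park is ranked higher on 3+3+6 = 12 ballots, Mbeki on 3. Park wins 12–3.
Rivera vs Mbeki: Rivera is ranked higher on 3+6 = 9 ballots, Mbeki on 6. Rivera wins 9–6.
Only Ekwueme has no losses; Ekwueme is the Condorcet winner.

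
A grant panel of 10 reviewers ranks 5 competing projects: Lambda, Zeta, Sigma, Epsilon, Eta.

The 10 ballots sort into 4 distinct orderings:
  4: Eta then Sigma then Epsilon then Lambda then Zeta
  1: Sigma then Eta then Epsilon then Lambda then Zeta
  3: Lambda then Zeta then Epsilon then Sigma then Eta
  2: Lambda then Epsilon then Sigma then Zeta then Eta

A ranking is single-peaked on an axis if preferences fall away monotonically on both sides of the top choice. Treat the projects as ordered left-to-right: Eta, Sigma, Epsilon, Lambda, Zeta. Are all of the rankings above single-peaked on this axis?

yes

Axis positions: Eta=1, Sigma=2, Epsilon=3, Lambda=4, Zeta=5.
Cluster 1 (peak Eta at position 1): ranking walks positions 1-2-3-4-5, expanding outward from the peak — single-peaked.
Cluster 2 (peak Sigma at position 2): ranking walks positions 2-1-3-4-5, expanding outward from the peak — single-peaked.
Cluster 3 (peak Lambda at position 4): ranking walks positions 4-5-3-2-1, expanding outward from the peak — single-peaked.
Cluster 4 (peak Lambda at position 4): ranking walks positions 4-3-2-5-1, expanding outward from the peak — single-peaked.
Every ranking is single-peaked on this axis.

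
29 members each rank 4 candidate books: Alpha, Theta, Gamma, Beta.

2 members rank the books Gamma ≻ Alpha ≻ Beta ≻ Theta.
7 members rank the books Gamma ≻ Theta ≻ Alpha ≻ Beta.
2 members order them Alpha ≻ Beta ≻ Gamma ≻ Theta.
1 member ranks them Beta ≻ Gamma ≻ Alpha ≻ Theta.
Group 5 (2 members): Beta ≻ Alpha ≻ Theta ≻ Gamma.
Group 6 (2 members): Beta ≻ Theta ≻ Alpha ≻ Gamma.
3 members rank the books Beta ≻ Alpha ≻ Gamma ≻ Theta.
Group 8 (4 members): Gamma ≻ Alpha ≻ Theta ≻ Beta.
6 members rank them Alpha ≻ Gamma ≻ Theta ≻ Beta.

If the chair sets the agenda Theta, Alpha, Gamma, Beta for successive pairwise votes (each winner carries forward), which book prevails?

Alpha

Round 1: Theta vs Alpha — 9–20, Alpha advances.
Round 2: Alpha vs Gamma — 15–14, Alpha advances.
Round 3: Alpha vs Beta — 21–8, Alpha advances.
Alpha survives the agenda.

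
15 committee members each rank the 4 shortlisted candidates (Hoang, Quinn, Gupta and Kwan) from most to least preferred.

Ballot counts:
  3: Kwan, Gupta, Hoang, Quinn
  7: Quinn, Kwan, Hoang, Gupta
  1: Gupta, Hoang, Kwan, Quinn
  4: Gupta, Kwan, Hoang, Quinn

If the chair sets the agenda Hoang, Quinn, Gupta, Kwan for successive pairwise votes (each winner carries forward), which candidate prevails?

Kwan

Round 1: Hoang vs Quinn — 8–7, Hoang advances.
Round 2: Hoang vs Gupta — 7–8, Gupta advances.
Round 3: Gupta vs Kwan — 5–10, Kwan advances.
The agenda winner is Kwan.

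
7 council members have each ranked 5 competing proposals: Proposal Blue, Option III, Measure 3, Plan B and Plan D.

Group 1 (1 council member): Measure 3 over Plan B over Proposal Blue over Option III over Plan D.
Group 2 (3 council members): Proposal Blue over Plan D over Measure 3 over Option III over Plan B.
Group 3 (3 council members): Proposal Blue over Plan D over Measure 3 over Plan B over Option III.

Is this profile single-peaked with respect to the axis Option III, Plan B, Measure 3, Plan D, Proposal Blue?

no

Axis positions: Option III=1, Plan B=2, Measure 3=3, Plan D=4, Proposal Blue=5.
Group 1: ranking walks positions 3-2-5-1-4; Proposal Blue is ranked above Plan D even though Plan D lies between Proposal Blue and the peak Measure 3 on the axis — preferences dip and rise again. Not single-peaked.
Group 2: ranking walks positions 5-4-3-1-2; Option III is ranked above Plan B even though Plan B lies between Option III and the peak Proposal Blue on the axis — preferences dip and rise again. Not single-peaked.
Group 3 (peak Proposal Blue at position 5): ranking walks positions 5-4-3-2-1, expanding outward from the peak — single-peaked.
Group 1 violates single-peakedness, so the profile is not single-peaked on this axis.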